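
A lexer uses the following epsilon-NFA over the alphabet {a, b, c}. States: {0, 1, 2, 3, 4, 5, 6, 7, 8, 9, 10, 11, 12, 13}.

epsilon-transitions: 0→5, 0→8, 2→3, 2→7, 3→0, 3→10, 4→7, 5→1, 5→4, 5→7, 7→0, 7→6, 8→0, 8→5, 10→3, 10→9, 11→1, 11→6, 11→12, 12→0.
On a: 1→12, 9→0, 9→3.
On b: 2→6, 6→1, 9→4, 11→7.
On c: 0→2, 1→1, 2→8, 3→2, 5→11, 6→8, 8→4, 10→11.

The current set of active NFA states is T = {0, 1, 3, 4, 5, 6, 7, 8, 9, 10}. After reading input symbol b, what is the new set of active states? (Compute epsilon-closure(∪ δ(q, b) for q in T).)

{0, 1, 4, 5, 6, 7, 8}

6 on b → {1}.
9 on b → {4}.
No b-transition from 0, 1, 3, 4, 5, 7, 8, 10.
Union after reading b: {1, 4}.
Now take the epsilon-closure:
From 4 via epsilon: add 7.
From 7 via epsilon: add 0, 6.
From 0 via epsilon: add 5, 8.
No new states can be added; the closed set is {0, 1, 4, 5, 6, 7, 8}.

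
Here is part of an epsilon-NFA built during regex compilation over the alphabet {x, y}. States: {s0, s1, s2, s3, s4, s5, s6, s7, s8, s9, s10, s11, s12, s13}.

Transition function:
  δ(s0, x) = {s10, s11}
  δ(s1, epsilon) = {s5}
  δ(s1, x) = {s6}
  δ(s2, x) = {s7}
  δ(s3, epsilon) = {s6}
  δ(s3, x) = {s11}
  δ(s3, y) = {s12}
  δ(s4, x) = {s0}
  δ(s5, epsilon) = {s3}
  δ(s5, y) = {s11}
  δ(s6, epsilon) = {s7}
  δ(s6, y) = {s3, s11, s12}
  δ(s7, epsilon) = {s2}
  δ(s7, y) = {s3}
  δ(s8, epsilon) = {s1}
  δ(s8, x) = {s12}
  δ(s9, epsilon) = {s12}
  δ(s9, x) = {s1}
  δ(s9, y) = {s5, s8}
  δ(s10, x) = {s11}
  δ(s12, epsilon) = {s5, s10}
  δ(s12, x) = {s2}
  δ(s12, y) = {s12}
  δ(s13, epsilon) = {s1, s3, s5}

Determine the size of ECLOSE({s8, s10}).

8

Start with {s8, s10}.
From s8 via epsilon: add s1.
From s1 via epsilon: add s5.
From s5 via epsilon: add s3.
From s3 via epsilon: add s6.
From s6 via epsilon: add s7.
From s7 via epsilon: add s2.
epsilon-closure = {s1, s2, s3, s5, s6, s7, s8, s10}, which has 8 states.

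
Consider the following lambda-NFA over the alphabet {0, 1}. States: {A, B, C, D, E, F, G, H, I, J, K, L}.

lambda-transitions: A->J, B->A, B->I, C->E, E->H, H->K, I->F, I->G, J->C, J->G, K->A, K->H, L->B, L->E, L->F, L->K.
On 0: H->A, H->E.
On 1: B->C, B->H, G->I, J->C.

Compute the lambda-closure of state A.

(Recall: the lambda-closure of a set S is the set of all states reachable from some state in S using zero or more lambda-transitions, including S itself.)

{A, C, E, G, H, J, K}

Start with {A}.
From A via lambda: add J.
From J via lambda: add C, G.
From C via lambda: add E.
From E via lambda: add H.
From H via lambda: add K.
No new states can be added; the closed set is {A, C, E, G, H, J, K}.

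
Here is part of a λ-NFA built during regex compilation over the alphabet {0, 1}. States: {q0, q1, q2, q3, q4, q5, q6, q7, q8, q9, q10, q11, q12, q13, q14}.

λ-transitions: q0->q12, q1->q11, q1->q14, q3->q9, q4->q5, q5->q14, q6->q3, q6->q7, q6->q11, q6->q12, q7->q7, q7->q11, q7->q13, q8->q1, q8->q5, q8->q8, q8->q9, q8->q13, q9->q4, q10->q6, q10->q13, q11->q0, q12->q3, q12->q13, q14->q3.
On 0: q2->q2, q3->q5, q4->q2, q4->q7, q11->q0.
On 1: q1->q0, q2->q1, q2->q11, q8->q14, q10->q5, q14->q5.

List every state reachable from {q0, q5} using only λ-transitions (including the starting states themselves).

{q0, q3, q4, q5, q9, q12, q13, q14}

Start with {q0, q5}.
From q0 via λ: add q12.
From q5 via λ: add q14.
From q12 via λ: add q3, q13.
From q3 via λ: add q9.
From q9 via λ: add q4.
No new states can be added; the closed set is {q0, q3, q4, q5, q9, q12, q13, q14}.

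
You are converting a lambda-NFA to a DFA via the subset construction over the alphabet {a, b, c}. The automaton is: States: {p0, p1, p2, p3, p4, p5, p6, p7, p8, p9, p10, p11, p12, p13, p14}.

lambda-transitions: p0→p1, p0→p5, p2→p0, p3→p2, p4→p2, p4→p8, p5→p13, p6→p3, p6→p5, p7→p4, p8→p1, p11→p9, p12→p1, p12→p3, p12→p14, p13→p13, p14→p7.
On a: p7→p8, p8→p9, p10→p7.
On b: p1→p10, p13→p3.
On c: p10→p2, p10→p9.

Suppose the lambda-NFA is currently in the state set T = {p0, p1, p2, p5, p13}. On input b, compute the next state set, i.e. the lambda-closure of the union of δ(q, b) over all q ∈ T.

{p0, p1, p2, p3, p5, p10, p13}

p1 on b → {p10}.
p13 on b → {p3}.
No b-transition from p0, p2, p5.
Union after reading b: {p3, p10}.
Now take the lambda-closure:
From p3 via lambda: add p2.
From p2 via lambda: add p0.
From p0 via lambda: add p1, p5.
From p5 via lambda: add p13.
No new states can be added; the closed set is {p0, p1, p2, p3, p5, p10, p13}.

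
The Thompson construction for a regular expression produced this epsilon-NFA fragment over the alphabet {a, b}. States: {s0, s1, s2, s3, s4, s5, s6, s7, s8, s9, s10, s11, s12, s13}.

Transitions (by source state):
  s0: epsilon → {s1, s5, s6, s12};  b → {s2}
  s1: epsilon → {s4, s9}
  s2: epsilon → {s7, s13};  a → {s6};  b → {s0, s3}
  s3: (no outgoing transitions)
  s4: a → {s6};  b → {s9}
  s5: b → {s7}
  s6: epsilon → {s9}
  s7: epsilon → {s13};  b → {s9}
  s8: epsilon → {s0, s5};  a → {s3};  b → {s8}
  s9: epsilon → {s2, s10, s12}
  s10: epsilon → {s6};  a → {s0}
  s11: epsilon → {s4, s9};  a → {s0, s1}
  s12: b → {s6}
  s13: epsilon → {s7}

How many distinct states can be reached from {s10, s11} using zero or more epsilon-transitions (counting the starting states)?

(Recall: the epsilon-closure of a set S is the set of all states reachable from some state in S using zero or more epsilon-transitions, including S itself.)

9

Start with {s10, s11}.
From s10 via epsilon: add s6.
From s11 via epsilon: add s4, s9.
From s9 via epsilon: add s2, s12.
From s2 via epsilon: add s7, s13.
epsilon-closure = {s2, s4, s6, s7, s9, s10, s11, s12, s13}, which has 9 states.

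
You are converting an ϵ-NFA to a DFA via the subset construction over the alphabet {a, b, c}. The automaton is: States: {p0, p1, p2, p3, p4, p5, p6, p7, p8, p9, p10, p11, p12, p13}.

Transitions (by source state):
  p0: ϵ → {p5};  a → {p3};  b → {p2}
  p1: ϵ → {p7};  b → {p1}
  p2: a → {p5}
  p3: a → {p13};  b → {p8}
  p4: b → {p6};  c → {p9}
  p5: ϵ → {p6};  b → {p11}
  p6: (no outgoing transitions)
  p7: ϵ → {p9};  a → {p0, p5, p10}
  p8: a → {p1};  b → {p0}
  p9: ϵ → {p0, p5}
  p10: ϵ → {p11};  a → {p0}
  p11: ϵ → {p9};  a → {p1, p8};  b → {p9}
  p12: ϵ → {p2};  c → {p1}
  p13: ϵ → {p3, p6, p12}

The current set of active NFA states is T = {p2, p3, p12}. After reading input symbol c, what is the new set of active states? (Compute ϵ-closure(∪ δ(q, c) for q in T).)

p12 on c → {p1}.
No c-transition from p2, p3.
Union after reading c: {p1}.
Now take the ϵ-closure:
From p1 via ϵ: add p7.
From p7 via ϵ: add p9.
From p9 via ϵ: add p0, p5.
From p5 via ϵ: add p6.
No new states can be added; the closed set is {p0, p1, p5, p6, p7, p9}.

{p0, p1, p5, p6, p7, p9}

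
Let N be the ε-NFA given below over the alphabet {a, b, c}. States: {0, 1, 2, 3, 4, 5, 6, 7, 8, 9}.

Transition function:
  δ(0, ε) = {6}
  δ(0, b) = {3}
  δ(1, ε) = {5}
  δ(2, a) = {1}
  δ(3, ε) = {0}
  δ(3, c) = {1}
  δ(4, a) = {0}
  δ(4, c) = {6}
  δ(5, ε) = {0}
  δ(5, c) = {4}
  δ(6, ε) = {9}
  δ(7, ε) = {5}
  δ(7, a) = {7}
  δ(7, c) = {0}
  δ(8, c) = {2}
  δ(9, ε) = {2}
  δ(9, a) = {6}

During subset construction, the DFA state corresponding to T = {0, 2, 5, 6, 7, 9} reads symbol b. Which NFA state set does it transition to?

0 on b → {3}.
No b-transition from 2, 5, 6, 7, 9.
Union after reading b: {3}.
Now take the ε-closure:
From 3 via ε: add 0.
From 0 via ε: add 6.
From 6 via ε: add 9.
From 9 via ε: add 2.
No new states can be added; the closed set is {0, 2, 3, 6, 9}.

{0, 2, 3, 6, 9}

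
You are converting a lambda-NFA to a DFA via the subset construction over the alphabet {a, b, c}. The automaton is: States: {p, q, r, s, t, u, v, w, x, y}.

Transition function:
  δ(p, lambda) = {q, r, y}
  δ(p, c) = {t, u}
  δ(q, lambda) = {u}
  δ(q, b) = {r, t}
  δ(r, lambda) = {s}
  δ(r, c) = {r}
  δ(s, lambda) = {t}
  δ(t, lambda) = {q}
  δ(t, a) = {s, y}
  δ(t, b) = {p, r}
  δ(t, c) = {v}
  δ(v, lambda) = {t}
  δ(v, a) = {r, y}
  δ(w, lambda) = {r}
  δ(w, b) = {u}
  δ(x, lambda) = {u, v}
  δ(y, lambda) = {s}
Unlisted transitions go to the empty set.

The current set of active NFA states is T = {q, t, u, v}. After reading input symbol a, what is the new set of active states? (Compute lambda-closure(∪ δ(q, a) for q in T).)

t on a → {s, y}.
v on a → {r, y}.
No a-transition from q, u.
Union after reading a: {r, s, y}.
Now take the lambda-closure:
From s via lambda: add t.
From t via lambda: add q.
From q via lambda: add u.
No new states can be added; the closed set is {q, r, s, t, u, y}.

{q, r, s, t, u, y}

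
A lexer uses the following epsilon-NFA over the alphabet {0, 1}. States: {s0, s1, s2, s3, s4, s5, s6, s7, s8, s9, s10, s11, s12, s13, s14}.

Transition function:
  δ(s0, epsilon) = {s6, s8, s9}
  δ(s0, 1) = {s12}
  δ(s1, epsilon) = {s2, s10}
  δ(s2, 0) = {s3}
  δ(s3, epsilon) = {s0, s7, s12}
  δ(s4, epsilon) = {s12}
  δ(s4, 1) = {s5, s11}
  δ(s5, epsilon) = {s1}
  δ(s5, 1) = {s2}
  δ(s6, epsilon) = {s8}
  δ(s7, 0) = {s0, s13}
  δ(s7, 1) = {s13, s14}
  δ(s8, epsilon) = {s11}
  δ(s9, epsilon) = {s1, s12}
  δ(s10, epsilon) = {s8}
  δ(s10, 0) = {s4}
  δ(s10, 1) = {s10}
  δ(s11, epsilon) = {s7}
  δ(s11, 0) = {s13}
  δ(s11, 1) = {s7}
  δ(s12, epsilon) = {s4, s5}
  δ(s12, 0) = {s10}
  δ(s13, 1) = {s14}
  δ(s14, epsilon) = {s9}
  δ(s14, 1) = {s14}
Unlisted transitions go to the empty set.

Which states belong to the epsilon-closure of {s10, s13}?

Start with {s10, s13}.
From s10 via epsilon: add s8.
From s8 via epsilon: add s11.
From s11 via epsilon: add s7.
No new states can be added; the closed set is {s7, s8, s10, s11, s13}.

{s7, s8, s10, s11, s13}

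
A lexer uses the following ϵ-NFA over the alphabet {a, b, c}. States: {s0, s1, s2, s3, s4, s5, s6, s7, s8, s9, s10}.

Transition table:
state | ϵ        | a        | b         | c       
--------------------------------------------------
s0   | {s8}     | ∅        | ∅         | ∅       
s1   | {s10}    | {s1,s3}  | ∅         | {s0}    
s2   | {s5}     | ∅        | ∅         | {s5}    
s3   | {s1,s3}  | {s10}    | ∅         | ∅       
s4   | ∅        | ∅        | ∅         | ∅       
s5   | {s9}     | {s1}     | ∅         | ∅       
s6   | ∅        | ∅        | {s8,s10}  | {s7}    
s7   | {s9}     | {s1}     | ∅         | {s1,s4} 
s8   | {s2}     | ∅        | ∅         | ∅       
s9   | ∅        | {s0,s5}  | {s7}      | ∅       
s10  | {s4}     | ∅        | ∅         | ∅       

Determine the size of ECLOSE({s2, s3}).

7

Start with {s2, s3}.
From s2 via ϵ: add s5.
From s3 via ϵ: add s1.
From s1 via ϵ: add s10.
From s5 via ϵ: add s9.
From s10 via ϵ: add s4.
ϵ-closure = {s1, s2, s3, s4, s5, s9, s10}, which has 7 states.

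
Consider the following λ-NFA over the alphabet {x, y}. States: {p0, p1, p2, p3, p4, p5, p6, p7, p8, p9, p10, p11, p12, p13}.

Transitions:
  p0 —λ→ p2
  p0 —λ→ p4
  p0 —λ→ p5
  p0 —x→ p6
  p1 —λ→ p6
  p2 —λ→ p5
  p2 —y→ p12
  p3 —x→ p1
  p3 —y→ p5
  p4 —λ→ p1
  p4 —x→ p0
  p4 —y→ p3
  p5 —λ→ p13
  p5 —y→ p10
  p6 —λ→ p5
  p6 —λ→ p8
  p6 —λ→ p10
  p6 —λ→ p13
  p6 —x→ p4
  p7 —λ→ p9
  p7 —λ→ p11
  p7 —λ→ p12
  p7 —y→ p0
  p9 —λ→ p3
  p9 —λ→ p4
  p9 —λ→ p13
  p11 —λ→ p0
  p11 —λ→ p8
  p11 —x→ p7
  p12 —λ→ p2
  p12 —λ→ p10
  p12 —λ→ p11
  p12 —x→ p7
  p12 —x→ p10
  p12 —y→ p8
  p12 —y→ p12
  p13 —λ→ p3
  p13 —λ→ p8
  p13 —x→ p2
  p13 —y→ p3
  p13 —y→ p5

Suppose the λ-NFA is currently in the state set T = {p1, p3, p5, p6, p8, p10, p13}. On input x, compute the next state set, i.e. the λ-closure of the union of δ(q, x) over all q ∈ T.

{p1, p2, p3, p4, p5, p6, p8, p10, p13}

p3 on x → {p1}.
p6 on x → {p4}.
p13 on x → {p2}.
No x-transition from p1, p5, p8, p10.
Union after reading x: {p1, p2, p4}.
Now take the λ-closure:
From p1 via λ: add p6.
From p2 via λ: add p5.
From p5 via λ: add p13.
From p6 via λ: add p8, p10.
From p13 via λ: add p3.
No new states can be added; the closed set is {p1, p2, p3, p4, p5, p6, p8, p10, p13}.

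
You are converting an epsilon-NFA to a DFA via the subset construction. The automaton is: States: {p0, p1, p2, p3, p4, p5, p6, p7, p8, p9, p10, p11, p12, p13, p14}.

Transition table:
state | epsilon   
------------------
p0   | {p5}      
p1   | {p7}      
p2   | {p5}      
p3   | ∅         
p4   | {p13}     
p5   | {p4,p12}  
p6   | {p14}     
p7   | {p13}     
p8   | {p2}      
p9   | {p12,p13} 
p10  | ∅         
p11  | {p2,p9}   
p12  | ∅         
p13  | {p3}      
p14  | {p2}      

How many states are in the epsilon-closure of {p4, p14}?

7

Start with {p4, p14}.
From p4 via epsilon: add p13.
From p14 via epsilon: add p2.
From p2 via epsilon: add p5.
From p13 via epsilon: add p3.
From p5 via epsilon: add p12.
epsilon-closure = {p2, p3, p4, p5, p12, p13, p14}, which has 7 states.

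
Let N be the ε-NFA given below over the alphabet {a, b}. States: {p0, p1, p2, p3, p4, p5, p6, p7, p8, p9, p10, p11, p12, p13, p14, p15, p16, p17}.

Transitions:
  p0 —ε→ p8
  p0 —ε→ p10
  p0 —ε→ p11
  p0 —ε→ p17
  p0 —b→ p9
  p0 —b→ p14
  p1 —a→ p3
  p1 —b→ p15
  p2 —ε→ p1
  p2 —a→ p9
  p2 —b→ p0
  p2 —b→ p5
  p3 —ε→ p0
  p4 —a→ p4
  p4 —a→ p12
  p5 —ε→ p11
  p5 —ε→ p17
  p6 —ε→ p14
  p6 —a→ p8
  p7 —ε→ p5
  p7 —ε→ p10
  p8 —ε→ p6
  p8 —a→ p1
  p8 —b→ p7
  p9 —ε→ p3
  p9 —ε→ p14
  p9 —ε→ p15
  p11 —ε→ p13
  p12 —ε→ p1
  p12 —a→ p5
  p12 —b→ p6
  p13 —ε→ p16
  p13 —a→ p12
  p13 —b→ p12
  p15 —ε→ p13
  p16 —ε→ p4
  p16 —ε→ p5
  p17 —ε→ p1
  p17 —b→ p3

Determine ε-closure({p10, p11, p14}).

Start with {p10, p11, p14}.
From p11 via ε: add p13.
From p13 via ε: add p16.
From p16 via ε: add p4, p5.
From p5 via ε: add p17.
From p17 via ε: add p1.
No new states can be added; the closed set is {p1, p4, p5, p10, p11, p13, p14, p16, p17}.

{p1, p4, p5, p10, p11, p13, p14, p16, p17}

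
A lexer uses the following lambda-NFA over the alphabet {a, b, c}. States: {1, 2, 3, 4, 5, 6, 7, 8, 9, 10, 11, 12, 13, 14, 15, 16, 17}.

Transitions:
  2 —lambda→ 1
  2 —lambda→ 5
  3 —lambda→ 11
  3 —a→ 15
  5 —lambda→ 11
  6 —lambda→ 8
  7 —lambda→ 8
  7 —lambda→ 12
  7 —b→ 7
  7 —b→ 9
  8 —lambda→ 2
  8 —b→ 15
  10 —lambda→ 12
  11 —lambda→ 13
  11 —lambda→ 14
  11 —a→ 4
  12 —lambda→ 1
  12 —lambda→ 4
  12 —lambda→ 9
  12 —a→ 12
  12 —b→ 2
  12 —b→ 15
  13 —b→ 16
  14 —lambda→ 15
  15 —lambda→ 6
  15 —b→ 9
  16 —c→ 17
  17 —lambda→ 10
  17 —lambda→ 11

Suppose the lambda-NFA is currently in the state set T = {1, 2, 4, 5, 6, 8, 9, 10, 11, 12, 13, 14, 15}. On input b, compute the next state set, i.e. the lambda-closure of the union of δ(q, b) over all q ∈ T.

8 on b → {15}.
12 on b → {2, 15}.
13 on b → {16}.
15 on b → {9}.
No b-transition from 1, 2, 4, 5, 6, 9, 10, 11, 14.
Union after reading b: {2, 9, 15, 16}.
Now take the lambda-closure:
From 2 via lambda: add 1, 5.
From 15 via lambda: add 6.
From 5 via lambda: add 11.
From 6 via lambda: add 8.
From 11 via lambda: add 13, 14.
No new states can be added; the closed set is {1, 2, 5, 6, 8, 9, 11, 13, 14, 15, 16}.

{1, 2, 5, 6, 8, 9, 11, 13, 14, 15, 16}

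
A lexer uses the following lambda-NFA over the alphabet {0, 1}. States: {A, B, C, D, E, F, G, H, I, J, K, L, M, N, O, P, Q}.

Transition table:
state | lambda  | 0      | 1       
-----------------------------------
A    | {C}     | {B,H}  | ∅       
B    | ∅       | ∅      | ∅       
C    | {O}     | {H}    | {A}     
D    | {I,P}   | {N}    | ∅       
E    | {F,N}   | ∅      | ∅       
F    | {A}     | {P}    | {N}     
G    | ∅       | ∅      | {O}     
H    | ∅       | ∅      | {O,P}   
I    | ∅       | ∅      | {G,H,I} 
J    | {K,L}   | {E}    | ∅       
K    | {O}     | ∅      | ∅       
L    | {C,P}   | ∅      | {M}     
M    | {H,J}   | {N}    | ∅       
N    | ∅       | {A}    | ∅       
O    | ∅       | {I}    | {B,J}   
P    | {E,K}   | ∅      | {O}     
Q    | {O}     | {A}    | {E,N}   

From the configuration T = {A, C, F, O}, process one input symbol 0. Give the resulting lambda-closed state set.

{A, B, C, E, F, H, I, K, N, O, P}

A on 0 → {B, H}.
C on 0 → {H}.
F on 0 → {P}.
O on 0 → {I}.
Union after reading 0: {B, H, I, P}.
Now take the lambda-closure:
From P via lambda: add E, K.
From E via lambda: add F, N.
From K via lambda: add O.
From F via lambda: add A.
From A via lambda: add C.
No new states can be added; the closed set is {A, B, C, E, F, H, I, K, N, O, P}.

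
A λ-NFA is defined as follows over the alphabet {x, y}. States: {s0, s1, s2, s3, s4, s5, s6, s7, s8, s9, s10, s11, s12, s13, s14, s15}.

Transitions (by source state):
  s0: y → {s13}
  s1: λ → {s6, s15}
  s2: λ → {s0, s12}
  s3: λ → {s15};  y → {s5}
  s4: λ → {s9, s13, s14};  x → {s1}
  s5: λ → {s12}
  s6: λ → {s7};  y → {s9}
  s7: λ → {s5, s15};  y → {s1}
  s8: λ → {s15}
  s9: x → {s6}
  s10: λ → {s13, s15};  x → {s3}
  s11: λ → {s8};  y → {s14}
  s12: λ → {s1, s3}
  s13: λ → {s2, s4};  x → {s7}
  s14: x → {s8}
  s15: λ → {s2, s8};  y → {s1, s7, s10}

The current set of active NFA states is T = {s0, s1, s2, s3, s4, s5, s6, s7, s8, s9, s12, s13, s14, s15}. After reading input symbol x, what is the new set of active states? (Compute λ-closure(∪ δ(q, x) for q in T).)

{s0, s1, s2, s3, s5, s6, s7, s8, s12, s15}

s4 on x → {s1}.
s9 on x → {s6}.
s13 on x → {s7}.
s14 on x → {s8}.
No x-transition from s0, s1, s2, s3, s5, s6, s7, s8, s12, s15.
Union after reading x: {s1, s6, s7, s8}.
Now take the λ-closure:
From s1 via λ: add s15.
From s7 via λ: add s5.
From s5 via λ: add s12.
From s15 via λ: add s2.
From s2 via λ: add s0.
From s12 via λ: add s3.
No new states can be added; the closed set is {s0, s1, s2, s3, s5, s6, s7, s8, s12, s15}.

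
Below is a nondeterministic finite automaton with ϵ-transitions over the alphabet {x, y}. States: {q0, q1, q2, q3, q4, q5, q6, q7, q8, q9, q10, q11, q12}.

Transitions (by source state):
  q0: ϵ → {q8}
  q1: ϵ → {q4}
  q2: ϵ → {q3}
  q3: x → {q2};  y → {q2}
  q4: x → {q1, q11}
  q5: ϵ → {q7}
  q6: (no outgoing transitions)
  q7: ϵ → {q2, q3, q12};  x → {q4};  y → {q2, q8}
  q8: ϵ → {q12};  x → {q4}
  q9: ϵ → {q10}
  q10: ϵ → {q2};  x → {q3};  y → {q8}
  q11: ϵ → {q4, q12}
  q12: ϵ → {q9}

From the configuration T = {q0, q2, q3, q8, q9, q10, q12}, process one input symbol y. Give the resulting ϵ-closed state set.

q3 on y → {q2}.
q10 on y → {q8}.
No y-transition from q0, q2, q8, q9, q12.
Union after reading y: {q2, q8}.
Now take the ϵ-closure:
From q2 via ϵ: add q3.
From q8 via ϵ: add q12.
From q12 via ϵ: add q9.
From q9 via ϵ: add q10.
No new states can be added; the closed set is {q2, q3, q8, q9, q10, q12}.

{q2, q3, q8, q9, q10, q12}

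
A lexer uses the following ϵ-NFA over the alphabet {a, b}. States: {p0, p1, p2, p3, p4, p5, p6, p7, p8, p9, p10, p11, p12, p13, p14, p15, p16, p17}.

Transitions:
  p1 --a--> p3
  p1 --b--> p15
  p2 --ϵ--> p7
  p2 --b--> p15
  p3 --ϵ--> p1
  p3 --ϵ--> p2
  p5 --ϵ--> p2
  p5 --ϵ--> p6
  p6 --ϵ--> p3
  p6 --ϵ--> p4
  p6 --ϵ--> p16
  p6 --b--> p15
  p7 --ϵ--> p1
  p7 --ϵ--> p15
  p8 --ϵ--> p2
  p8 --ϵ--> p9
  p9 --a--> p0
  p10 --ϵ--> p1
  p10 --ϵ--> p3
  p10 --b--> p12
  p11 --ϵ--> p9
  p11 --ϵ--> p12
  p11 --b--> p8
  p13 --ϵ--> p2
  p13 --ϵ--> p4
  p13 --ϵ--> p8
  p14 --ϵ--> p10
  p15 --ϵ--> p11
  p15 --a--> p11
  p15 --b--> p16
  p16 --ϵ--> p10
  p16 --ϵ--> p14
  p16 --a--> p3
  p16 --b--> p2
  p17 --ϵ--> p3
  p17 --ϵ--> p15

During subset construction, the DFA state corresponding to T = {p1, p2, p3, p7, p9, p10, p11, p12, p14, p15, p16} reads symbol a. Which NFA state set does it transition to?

{p0, p1, p2, p3, p7, p9, p11, p12, p15}

p1 on a → {p3}.
p9 on a → {p0}.
p15 on a → {p11}.
p16 on a → {p3}.
No a-transition from p2, p3, p7, p10, p11, p12, p14.
Union after reading a: {p0, p3, p11}.
Now take the ϵ-closure:
From p3 via ϵ: add p1, p2.
From p11 via ϵ: add p9, p12.
From p2 via ϵ: add p7.
From p7 via ϵ: add p15.
No new states can be added; the closed set is {p0, p1, p2, p3, p7, p9, p11, p12, p15}.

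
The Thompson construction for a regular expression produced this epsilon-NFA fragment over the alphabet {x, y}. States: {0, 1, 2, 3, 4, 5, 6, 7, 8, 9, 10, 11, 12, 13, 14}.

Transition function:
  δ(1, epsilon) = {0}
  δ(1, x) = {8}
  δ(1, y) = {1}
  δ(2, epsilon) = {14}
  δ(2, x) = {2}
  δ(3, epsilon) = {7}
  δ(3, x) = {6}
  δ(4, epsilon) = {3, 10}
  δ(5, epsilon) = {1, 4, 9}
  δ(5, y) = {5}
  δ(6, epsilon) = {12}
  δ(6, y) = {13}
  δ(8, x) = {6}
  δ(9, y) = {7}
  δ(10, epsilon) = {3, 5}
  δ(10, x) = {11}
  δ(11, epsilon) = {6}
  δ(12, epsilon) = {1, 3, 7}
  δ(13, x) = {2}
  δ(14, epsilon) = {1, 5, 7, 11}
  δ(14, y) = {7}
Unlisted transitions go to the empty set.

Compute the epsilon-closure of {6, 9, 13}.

{0, 1, 3, 6, 7, 9, 12, 13}

Start with {6, 9, 13}.
From 6 via epsilon: add 12.
From 12 via epsilon: add 1, 3, 7.
From 1 via epsilon: add 0.
No new states can be added; the closed set is {0, 1, 3, 6, 7, 9, 12, 13}.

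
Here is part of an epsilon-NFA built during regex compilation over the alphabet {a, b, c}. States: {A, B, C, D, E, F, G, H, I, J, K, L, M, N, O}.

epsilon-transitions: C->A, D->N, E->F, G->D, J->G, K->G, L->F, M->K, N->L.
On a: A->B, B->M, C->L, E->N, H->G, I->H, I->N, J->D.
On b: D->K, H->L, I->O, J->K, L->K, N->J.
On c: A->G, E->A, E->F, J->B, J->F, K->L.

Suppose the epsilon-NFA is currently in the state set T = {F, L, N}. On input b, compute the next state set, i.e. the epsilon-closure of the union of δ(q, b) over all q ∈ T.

{D, F, G, J, K, L, N}

L on b → {K}.
N on b → {J}.
No b-transition from F.
Union after reading b: {J, K}.
Now take the epsilon-closure:
From J via epsilon: add G.
From G via epsilon: add D.
From D via epsilon: add N.
From N via epsilon: add L.
From L via epsilon: add F.
No new states can be added; the closed set is {D, F, G, J, K, L, N}.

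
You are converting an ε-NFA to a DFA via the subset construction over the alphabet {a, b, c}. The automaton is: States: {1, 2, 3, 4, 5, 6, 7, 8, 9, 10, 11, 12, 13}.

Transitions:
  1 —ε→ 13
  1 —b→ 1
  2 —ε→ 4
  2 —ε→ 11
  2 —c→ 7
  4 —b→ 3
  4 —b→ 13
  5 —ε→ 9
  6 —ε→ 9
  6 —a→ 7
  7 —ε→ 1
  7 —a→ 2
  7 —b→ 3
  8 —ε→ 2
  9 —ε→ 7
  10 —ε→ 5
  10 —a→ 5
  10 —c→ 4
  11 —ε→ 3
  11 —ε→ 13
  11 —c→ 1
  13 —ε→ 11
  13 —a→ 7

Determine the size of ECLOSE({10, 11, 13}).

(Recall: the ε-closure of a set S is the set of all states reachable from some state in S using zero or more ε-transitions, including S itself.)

8

Start with {10, 11, 13}.
From 10 via ε: add 5.
From 11 via ε: add 3.
From 5 via ε: add 9.
From 9 via ε: add 7.
From 7 via ε: add 1.
ε-closure = {1, 3, 5, 7, 9, 10, 11, 13}, which has 8 states.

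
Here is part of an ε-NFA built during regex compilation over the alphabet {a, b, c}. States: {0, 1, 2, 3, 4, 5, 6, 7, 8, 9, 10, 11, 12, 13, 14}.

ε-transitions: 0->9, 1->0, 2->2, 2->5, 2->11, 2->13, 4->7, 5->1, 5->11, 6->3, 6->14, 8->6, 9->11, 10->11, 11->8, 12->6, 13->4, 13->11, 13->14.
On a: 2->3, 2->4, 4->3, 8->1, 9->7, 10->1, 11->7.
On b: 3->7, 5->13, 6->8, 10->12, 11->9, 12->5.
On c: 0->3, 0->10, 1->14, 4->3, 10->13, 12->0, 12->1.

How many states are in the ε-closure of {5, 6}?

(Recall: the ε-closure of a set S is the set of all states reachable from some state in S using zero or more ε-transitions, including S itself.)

Start with {5, 6}.
From 5 via ε: add 1, 11.
From 6 via ε: add 3, 14.
From 1 via ε: add 0.
From 11 via ε: add 8.
From 0 via ε: add 9.
ε-closure = {0, 1, 3, 5, 6, 8, 9, 11, 14}, which has 9 states.

9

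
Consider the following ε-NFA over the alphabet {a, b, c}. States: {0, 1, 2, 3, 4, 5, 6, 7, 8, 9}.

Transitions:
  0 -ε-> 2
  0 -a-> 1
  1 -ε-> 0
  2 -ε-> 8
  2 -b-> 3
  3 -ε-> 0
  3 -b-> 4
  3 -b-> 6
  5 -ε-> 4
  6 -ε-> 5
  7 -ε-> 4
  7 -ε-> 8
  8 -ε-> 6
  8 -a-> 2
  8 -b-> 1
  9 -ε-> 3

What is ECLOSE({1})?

{0, 1, 2, 4, 5, 6, 8}

Start with {1}.
From 1 via ε: add 0.
From 0 via ε: add 2.
From 2 via ε: add 8.
From 8 via ε: add 6.
From 6 via ε: add 5.
From 5 via ε: add 4.
No new states can be added; the closed set is {0, 1, 2, 4, 5, 6, 8}.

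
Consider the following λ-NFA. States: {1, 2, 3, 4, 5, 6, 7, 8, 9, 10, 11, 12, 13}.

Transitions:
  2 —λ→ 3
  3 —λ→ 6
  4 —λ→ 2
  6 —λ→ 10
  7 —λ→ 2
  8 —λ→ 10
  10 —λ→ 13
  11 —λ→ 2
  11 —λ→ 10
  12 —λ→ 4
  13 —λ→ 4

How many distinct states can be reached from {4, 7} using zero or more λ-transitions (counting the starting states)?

7

Start with {4, 7}.
From 4 via λ: add 2.
From 2 via λ: add 3.
From 3 via λ: add 6.
From 6 via λ: add 10.
From 10 via λ: add 13.
λ-closure = {2, 3, 4, 6, 7, 10, 13}, which has 7 states.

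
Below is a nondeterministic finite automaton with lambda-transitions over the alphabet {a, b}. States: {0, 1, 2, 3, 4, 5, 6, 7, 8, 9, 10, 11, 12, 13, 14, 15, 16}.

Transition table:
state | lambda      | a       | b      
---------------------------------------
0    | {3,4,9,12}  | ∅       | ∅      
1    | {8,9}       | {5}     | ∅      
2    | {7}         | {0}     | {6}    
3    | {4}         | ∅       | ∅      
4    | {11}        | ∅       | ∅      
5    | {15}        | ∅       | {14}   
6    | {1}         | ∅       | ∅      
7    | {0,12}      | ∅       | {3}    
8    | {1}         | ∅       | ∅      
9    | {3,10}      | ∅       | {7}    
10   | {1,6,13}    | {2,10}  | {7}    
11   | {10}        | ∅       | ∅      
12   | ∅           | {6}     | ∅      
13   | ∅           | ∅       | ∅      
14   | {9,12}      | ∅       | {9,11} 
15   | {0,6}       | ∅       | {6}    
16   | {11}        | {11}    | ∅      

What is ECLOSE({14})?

Start with {14}.
From 14 via lambda: add 9, 12.
From 9 via lambda: add 3, 10.
From 3 via lambda: add 4.
From 10 via lambda: add 1, 6, 13.
From 1 via lambda: add 8.
From 4 via lambda: add 11.
No new states can be added; the closed set is {1, 3, 4, 6, 8, 9, 10, 11, 12, 13, 14}.

{1, 3, 4, 6, 8, 9, 10, 11, 12, 13, 14}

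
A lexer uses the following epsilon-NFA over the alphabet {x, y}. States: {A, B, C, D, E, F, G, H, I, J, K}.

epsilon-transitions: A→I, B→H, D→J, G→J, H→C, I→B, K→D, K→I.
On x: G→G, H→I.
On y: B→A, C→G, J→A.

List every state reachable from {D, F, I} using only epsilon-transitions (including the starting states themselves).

Start with {D, F, I}.
From D via epsilon: add J.
From I via epsilon: add B.
From B via epsilon: add H.
From H via epsilon: add C.
No new states can be added; the closed set is {B, C, D, F, H, I, J}.

{B, C, D, F, H, I, J}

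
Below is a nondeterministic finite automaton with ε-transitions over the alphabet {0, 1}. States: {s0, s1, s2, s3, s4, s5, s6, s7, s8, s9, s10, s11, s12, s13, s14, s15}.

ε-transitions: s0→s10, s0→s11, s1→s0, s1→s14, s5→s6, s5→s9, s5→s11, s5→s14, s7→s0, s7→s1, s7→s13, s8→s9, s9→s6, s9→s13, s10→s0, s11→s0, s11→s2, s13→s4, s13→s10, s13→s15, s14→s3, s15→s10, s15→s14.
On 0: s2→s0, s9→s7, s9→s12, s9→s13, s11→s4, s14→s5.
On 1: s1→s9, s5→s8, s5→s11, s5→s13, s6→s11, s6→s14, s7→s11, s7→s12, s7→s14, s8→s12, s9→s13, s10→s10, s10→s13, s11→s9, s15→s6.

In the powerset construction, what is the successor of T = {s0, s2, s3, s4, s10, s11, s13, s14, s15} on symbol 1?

s10 on 1 → {s10, s13}.
s11 on 1 → {s9}.
s15 on 1 → {s6}.
No 1-transition from s0, s2, s3, s4, s13, s14.
Union after reading 1: {s6, s9, s10, s13}.
Now take the ε-closure:
From s10 via ε: add s0.
From s13 via ε: add s4, s15.
From s0 via ε: add s11.
From s15 via ε: add s14.
From s11 via ε: add s2.
From s14 via ε: add s3.
No new states can be added; the closed set is {s0, s2, s3, s4, s6, s9, s10, s11, s13, s14, s15}.

{s0, s2, s3, s4, s6, s9, s10, s11, s13, s14, s15}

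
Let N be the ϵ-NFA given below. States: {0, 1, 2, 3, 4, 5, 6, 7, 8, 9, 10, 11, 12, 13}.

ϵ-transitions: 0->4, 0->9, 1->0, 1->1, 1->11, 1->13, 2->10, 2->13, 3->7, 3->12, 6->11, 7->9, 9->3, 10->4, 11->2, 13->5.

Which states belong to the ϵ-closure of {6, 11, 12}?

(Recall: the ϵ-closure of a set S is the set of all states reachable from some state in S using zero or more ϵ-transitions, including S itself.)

{2, 4, 5, 6, 10, 11, 12, 13}

Start with {6, 11, 12}.
From 11 via ϵ: add 2.
From 2 via ϵ: add 10, 13.
From 10 via ϵ: add 4.
From 13 via ϵ: add 5.
No new states can be added; the closed set is {2, 4, 5, 6, 10, 11, 12, 13}.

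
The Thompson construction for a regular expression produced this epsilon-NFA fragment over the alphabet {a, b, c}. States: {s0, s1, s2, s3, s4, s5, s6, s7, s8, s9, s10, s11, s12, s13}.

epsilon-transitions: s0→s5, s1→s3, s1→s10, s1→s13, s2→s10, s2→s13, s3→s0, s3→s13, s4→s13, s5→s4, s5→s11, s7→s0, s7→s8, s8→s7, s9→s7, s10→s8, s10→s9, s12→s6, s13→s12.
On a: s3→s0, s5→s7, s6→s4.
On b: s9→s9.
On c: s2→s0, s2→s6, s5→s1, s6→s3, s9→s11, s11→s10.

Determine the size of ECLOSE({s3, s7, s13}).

Start with {s3, s7, s13}.
From s3 via epsilon: add s0.
From s7 via epsilon: add s8.
From s13 via epsilon: add s12.
From s0 via epsilon: add s5.
From s12 via epsilon: add s6.
From s5 via epsilon: add s4, s11.
epsilon-closure = {s0, s3, s4, s5, s6, s7, s8, s11, s12, s13}, which has 10 states.

10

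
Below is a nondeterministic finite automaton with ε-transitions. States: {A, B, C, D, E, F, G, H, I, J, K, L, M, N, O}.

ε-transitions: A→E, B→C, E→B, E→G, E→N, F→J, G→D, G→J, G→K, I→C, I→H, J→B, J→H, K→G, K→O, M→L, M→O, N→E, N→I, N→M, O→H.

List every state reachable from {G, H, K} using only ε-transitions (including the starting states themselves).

Start with {G, H, K}.
From G via ε: add D, J.
From K via ε: add O.
From J via ε: add B.
From B via ε: add C.
No new states can be added; the closed set is {B, C, D, G, H, J, K, O}.

{B, C, D, G, H, J, K, O}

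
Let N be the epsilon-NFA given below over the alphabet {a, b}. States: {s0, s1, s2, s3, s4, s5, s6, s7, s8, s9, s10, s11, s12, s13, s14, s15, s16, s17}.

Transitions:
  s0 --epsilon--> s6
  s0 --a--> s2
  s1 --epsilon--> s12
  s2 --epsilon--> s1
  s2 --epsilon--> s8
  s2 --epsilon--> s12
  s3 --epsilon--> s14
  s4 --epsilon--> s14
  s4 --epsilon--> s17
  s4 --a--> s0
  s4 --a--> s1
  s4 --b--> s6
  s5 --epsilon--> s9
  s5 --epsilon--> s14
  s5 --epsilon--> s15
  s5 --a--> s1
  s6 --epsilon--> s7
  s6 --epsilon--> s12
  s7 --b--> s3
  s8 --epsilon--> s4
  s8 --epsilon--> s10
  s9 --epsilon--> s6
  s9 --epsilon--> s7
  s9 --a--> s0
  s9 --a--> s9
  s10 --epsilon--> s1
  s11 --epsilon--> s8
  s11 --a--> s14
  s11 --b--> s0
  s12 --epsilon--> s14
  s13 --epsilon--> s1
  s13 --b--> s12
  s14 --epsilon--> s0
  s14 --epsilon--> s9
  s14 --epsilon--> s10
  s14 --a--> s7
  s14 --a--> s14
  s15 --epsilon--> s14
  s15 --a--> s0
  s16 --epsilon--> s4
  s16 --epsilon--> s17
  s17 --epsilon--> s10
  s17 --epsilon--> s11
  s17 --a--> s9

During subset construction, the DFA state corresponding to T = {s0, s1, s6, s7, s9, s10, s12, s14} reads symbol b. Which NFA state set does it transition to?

{s0, s1, s3, s6, s7, s9, s10, s12, s14}

s7 on b → {s3}.
No b-transition from s0, s1, s6, s9, s10, s12, s14.
Union after reading b: {s3}.
Now take the epsilon-closure:
From s3 via epsilon: add s14.
From s14 via epsilon: add s0, s9, s10.
From s0 via epsilon: add s6.
From s9 via epsilon: add s7.
From s10 via epsilon: add s1.
From s1 via epsilon: add s12.
No new states can be added; the closed set is {s0, s1, s3, s6, s7, s9, s10, s12, s14}.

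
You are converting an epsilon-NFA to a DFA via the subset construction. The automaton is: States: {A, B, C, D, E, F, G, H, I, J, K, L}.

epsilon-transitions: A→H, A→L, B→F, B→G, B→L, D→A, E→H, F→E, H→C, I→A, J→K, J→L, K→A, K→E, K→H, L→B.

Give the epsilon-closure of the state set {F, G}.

{C, E, F, G, H}

Start with {F, G}.
From F via epsilon: add E.
From E via epsilon: add H.
From H via epsilon: add C.
No new states can be added; the closed set is {C, E, F, G, H}.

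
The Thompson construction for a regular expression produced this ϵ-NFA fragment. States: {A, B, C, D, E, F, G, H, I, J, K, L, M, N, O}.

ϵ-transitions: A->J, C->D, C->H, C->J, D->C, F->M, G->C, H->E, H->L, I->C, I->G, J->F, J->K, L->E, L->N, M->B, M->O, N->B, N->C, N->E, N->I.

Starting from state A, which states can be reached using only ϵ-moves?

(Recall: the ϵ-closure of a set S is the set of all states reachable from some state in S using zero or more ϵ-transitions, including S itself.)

{A, B, F, J, K, M, O}

Start with {A}.
From A via ϵ: add J.
From J via ϵ: add F, K.
From F via ϵ: add M.
From M via ϵ: add B, O.
No new states can be added; the closed set is {A, B, F, J, K, M, O}.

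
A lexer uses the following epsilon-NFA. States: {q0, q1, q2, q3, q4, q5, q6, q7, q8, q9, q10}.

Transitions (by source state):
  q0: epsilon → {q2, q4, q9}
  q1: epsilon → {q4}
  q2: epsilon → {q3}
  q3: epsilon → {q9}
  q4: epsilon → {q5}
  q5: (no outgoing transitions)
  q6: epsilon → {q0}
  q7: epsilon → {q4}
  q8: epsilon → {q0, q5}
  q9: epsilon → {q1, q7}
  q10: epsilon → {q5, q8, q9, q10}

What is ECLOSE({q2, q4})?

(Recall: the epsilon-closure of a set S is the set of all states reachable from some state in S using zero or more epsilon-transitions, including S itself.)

{q1, q2, q3, q4, q5, q7, q9}

Start with {q2, q4}.
From q2 via epsilon: add q3.
From q4 via epsilon: add q5.
From q3 via epsilon: add q9.
From q9 via epsilon: add q1, q7.
No new states can be added; the closed set is {q1, q2, q3, q4, q5, q7, q9}.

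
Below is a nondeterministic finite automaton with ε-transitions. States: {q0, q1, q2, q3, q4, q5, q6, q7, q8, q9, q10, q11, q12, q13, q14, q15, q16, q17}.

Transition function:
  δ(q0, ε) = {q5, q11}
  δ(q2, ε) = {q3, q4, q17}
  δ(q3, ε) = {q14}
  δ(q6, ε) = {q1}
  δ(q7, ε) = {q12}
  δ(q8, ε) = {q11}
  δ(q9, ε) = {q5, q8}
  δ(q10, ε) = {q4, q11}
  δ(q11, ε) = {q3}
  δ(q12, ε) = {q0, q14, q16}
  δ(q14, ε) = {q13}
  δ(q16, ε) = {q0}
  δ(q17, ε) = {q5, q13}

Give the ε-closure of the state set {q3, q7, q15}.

{q0, q3, q5, q7, q11, q12, q13, q14, q15, q16}

Start with {q3, q7, q15}.
From q3 via ε: add q14.
From q7 via ε: add q12.
From q12 via ε: add q0, q16.
From q14 via ε: add q13.
From q0 via ε: add q5, q11.
No new states can be added; the closed set is {q0, q3, q5, q7, q11, q12, q13, q14, q15, q16}.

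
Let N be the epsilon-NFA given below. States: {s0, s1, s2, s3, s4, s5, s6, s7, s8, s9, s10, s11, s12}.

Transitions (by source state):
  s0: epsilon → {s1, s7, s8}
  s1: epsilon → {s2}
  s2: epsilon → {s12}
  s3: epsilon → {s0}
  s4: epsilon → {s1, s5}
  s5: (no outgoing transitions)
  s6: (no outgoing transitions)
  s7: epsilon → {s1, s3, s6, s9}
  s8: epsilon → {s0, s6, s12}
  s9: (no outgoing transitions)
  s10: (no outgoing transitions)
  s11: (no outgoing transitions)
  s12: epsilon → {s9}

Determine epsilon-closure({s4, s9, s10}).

{s1, s2, s4, s5, s9, s10, s12}

Start with {s4, s9, s10}.
From s4 via epsilon: add s1, s5.
From s1 via epsilon: add s2.
From s2 via epsilon: add s12.
No new states can be added; the closed set is {s1, s2, s4, s5, s9, s10, s12}.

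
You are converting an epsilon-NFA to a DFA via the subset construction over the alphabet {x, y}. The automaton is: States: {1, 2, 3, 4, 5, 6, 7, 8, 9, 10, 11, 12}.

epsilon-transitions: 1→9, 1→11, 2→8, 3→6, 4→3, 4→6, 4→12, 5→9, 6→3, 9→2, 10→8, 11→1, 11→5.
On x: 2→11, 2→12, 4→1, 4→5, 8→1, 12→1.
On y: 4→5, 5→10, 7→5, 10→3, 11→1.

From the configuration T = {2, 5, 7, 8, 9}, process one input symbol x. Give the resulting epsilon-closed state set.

2 on x → {11, 12}.
8 on x → {1}.
No x-transition from 5, 7, 9.
Union after reading x: {1, 11, 12}.
Now take the epsilon-closure:
From 1 via epsilon: add 9.
From 11 via epsilon: add 5.
From 9 via epsilon: add 2.
From 2 via epsilon: add 8.
No new states can be added; the closed set is {1, 2, 5, 8, 9, 11, 12}.

{1, 2, 5, 8, 9, 11, 12}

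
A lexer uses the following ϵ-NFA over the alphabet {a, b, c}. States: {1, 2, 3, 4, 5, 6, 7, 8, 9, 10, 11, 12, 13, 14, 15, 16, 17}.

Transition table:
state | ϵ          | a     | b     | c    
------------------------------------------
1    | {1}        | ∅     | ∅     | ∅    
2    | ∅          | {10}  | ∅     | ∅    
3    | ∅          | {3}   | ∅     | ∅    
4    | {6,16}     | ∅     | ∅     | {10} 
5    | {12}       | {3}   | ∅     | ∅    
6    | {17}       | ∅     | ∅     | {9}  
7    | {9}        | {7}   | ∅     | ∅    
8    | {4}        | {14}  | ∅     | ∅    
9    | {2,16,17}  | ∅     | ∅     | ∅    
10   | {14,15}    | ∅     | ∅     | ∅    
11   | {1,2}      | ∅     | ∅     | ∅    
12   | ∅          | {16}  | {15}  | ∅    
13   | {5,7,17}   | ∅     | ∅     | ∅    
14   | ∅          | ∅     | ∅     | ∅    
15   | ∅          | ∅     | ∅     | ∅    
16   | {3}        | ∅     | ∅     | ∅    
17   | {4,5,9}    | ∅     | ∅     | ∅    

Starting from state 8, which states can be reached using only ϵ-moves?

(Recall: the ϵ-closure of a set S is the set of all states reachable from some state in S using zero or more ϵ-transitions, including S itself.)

Start with {8}.
From 8 via ϵ: add 4.
From 4 via ϵ: add 6, 16.
From 6 via ϵ: add 17.
From 16 via ϵ: add 3.
From 17 via ϵ: add 5, 9.
From 5 via ϵ: add 12.
From 9 via ϵ: add 2.
No new states can be added; the closed set is {2, 3, 4, 5, 6, 8, 9, 12, 16, 17}.

{2, 3, 4, 5, 6, 8, 9, 12, 16, 17}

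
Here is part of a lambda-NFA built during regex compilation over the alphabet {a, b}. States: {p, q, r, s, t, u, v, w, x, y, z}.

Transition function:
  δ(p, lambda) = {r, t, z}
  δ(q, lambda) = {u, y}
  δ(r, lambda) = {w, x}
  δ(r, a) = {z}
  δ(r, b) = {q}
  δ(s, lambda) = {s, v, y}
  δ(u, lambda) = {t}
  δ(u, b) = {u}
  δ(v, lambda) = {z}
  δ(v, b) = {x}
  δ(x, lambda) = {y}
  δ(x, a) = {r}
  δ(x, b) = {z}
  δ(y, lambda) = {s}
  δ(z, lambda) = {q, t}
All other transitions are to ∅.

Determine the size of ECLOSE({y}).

7

Start with {y}.
From y via lambda: add s.
From s via lambda: add v.
From v via lambda: add z.
From z via lambda: add q, t.
From q via lambda: add u.
lambda-closure = {q, s, t, u, v, y, z}, which has 7 states.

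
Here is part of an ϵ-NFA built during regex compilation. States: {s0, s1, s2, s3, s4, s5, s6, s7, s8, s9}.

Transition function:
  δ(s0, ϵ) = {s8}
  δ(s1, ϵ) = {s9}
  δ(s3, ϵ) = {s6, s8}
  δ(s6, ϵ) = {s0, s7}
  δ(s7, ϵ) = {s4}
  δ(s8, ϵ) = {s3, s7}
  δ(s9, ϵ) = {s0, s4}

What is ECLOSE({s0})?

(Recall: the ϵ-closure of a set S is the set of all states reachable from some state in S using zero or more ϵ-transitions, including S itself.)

Start with {s0}.
From s0 via ϵ: add s8.
From s8 via ϵ: add s3, s7.
From s3 via ϵ: add s6.
From s7 via ϵ: add s4.
No new states can be added; the closed set is {s0, s3, s4, s6, s7, s8}.

{s0, s3, s4, s6, s7, s8}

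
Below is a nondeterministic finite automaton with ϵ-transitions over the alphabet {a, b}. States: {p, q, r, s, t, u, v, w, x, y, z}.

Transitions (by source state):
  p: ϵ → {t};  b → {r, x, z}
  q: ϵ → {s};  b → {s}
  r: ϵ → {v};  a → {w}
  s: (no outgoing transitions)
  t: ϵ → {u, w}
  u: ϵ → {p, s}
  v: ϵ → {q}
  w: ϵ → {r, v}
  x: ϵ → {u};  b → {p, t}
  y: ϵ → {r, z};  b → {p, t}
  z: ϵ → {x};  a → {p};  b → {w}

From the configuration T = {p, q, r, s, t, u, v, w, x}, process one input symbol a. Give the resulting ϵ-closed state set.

{q, r, s, v, w}

r on a → {w}.
No a-transition from p, q, s, t, u, v, w, x.
Union after reading a: {w}.
Now take the ϵ-closure:
From w via ϵ: add r, v.
From v via ϵ: add q.
From q via ϵ: add s.
No new states can be added; the closed set is {q, r, s, v, w}.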